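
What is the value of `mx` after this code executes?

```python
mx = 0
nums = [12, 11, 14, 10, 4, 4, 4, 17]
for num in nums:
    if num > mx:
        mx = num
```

Let's trace through this code step by step.

Initialize: mx = 0
Initialize: nums = [12, 11, 14, 10, 4, 4, 4, 17]
Entering loop: for num in nums:

After execution: mx = 17
17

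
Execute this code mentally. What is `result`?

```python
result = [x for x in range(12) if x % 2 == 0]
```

Let's trace through this code step by step.

Initialize: result = [x for x in range(12) if x % 2 == 0]

After execution: result = [0, 2, 4, 6, 8, 10]
[0, 2, 4, 6, 8, 10]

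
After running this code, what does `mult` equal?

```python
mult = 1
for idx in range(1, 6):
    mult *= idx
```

Let's trace through this code step by step.

Initialize: mult = 1
Entering loop: for idx in range(1, 6):

After execution: mult = 120
120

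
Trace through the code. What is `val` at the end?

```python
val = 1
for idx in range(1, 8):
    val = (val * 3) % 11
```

Let's trace through this code step by step.

Initialize: val = 1
Entering loop: for idx in range(1, 8):

After execution: val = 9
9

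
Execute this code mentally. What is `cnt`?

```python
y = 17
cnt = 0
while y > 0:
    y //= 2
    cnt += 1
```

Let's trace through this code step by step.

Initialize: y = 17
Initialize: cnt = 0
Entering loop: while y > 0:

After execution: cnt = 5
5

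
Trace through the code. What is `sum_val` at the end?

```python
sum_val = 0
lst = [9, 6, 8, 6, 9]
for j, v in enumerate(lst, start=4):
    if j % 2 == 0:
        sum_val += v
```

Let's trace through this code step by step.

Initialize: sum_val = 0
Initialize: lst = [9, 6, 8, 6, 9]
Entering loop: for j, v in enumerate(lst, start=4):

After execution: sum_val = 26
26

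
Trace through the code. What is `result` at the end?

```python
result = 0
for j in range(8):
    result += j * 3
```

Let's trace through this code step by step.

Initialize: result = 0
Entering loop: for j in range(8):

After execution: result = 84
84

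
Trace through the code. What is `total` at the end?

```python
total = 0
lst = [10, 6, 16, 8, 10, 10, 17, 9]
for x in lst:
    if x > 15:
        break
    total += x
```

Let's trace through this code step by step.

Initialize: total = 0
Initialize: lst = [10, 6, 16, 8, 10, 10, 17, 9]
Entering loop: for x in lst:

After execution: total = 16
16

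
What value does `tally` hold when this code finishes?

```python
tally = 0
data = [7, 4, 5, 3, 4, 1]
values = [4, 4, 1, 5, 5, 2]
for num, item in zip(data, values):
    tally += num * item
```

Let's trace through this code step by step.

Initialize: tally = 0
Initialize: data = [7, 4, 5, 3, 4, 1]
Initialize: values = [4, 4, 1, 5, 5, 2]
Entering loop: for num, item in zip(data, values):

After execution: tally = 86
86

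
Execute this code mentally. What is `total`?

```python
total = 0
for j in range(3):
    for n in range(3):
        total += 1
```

Let's trace through this code step by step.

Initialize: total = 0
Entering loop: for j in range(3):

After execution: total = 9
9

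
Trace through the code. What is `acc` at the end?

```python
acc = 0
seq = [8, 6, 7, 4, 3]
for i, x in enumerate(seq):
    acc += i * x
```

Let's trace through this code step by step.

Initialize: acc = 0
Initialize: seq = [8, 6, 7, 4, 3]
Entering loop: for i, x in enumerate(seq):

After execution: acc = 44
44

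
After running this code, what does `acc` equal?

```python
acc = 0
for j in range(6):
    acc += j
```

Let's trace through this code step by step.

Initialize: acc = 0
Entering loop: for j in range(6):

After execution: acc = 15
15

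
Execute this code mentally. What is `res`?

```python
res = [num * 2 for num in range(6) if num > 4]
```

Let's trace through this code step by step.

Initialize: res = [num * 2 for num in range(6) if num > 4]

After execution: res = [10]
[10]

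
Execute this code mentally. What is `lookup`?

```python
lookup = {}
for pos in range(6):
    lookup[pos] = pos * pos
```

Let's trace through this code step by step.

Initialize: lookup = {}
Entering loop: for pos in range(6):

After execution: lookup = {0: 0, 1: 1, 2: 4, 3: 9, 4: 16, 5: 25}
{0: 0, 1: 1, 2: 4, 3: 9, 4: 16, 5: 25}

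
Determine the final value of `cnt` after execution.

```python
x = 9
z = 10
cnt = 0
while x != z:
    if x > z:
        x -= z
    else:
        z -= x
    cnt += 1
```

Let's trace through this code step by step.

Initialize: x = 9
Initialize: z = 10
Initialize: cnt = 0
Entering loop: while x != z:

After execution: cnt = 9
9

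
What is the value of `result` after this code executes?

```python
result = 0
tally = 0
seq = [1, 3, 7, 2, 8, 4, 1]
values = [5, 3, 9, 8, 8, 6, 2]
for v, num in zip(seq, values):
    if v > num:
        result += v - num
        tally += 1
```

Let's trace through this code step by step.

Initialize: result = 0
Initialize: tally = 0
Initialize: seq = [1, 3, 7, 2, 8, 4, 1]
Initialize: values = [5, 3, 9, 8, 8, 6, 2]
Entering loop: for v, num in zip(seq, values):

After execution: result = 0
0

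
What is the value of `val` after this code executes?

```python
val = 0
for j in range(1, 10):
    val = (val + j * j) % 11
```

Let's trace through this code step by step.

Initialize: val = 0
Entering loop: for j in range(1, 10):

After execution: val = 10
10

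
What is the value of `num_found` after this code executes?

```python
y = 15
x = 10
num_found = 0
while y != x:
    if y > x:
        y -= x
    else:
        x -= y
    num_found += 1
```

Let's trace through this code step by step.

Initialize: y = 15
Initialize: x = 10
Initialize: num_found = 0
Entering loop: while y != x:

After execution: num_found = 2
2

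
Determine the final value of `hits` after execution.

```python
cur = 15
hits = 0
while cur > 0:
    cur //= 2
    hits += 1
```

Let's trace through this code step by step.

Initialize: cur = 15
Initialize: hits = 0
Entering loop: while cur > 0:

After execution: hits = 4
4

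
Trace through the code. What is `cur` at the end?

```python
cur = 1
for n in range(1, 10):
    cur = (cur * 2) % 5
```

Let's trace through this code step by step.

Initialize: cur = 1
Entering loop: for n in range(1, 10):

After execution: cur = 2
2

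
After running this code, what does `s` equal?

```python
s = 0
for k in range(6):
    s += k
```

Let's trace through this code step by step.

Initialize: s = 0
Entering loop: for k in range(6):

After execution: s = 15
15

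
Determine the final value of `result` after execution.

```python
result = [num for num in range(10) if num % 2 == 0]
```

Let's trace through this code step by step.

Initialize: result = [num for num in range(10) if num % 2 == 0]

After execution: result = [0, 2, 4, 6, 8]
[0, 2, 4, 6, 8]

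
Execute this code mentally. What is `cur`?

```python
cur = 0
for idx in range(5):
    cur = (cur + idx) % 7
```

Let's trace through this code step by step.

Initialize: cur = 0
Entering loop: for idx in range(5):

After execution: cur = 3
3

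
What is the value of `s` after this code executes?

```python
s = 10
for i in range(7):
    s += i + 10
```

Let's trace through this code step by step.

Initialize: s = 10
Entering loop: for i in range(7):

After execution: s = 101
101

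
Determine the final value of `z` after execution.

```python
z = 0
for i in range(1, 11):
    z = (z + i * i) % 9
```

Let's trace through this code step by step.

Initialize: z = 0
Entering loop: for i in range(1, 11):

After execution: z = 7
7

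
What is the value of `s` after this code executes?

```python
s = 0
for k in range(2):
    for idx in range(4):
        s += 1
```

Let's trace through this code step by step.

Initialize: s = 0
Entering loop: for k in range(2):

After execution: s = 8
8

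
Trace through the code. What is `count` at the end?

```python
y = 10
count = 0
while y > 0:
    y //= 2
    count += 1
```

Let's trace through this code step by step.

Initialize: y = 10
Initialize: count = 0
Entering loop: while y > 0:

After execution: count = 4
4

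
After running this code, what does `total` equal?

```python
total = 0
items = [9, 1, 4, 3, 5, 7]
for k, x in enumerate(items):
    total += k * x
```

Let's trace through this code step by step.

Initialize: total = 0
Initialize: items = [9, 1, 4, 3, 5, 7]
Entering loop: for k, x in enumerate(items):

After execution: total = 73
73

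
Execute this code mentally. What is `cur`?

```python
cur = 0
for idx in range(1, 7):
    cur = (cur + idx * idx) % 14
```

Let's trace through this code step by step.

Initialize: cur = 0
Entering loop: for idx in range(1, 7):

After execution: cur = 7
7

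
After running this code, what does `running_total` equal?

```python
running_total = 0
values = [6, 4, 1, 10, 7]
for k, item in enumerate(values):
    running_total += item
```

Let's trace through this code step by step.

Initialize: running_total = 0
Initialize: values = [6, 4, 1, 10, 7]
Entering loop: for k, item in enumerate(values):

After execution: running_total = 28
28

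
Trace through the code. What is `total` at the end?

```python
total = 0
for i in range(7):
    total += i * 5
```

Let's trace through this code step by step.

Initialize: total = 0
Entering loop: for i in range(7):

After execution: total = 105
105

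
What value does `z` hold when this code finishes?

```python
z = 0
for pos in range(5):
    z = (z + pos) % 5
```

Let's trace through this code step by step.

Initialize: z = 0
Entering loop: for pos in range(5):

After execution: z = 0
0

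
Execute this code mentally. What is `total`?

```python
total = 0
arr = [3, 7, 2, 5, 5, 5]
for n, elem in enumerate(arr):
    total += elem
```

Let's trace through this code step by step.

Initialize: total = 0
Initialize: arr = [3, 7, 2, 5, 5, 5]
Entering loop: for n, elem in enumerate(arr):

After execution: total = 27
27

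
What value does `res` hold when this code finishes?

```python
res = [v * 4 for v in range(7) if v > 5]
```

Let's trace through this code step by step.

Initialize: res = [v * 4 for v in range(7) if v > 5]

After execution: res = [24]
[24]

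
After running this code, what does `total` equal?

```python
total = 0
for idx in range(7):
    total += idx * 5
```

Let's trace through this code step by step.

Initialize: total = 0
Entering loop: for idx in range(7):

After execution: total = 105
105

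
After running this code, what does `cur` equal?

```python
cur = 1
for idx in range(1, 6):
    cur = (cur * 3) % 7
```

Let's trace through this code step by step.

Initialize: cur = 1
Entering loop: for idx in range(1, 6):

After execution: cur = 5
5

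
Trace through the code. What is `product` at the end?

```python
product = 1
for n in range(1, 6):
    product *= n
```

Let's trace through this code step by step.

Initialize: product = 1
Entering loop: for n in range(1, 6):

After execution: product = 120
120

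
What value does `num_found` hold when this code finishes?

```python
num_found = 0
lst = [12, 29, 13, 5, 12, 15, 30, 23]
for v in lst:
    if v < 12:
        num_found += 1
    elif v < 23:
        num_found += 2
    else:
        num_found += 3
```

Let's trace through this code step by step.

Initialize: num_found = 0
Initialize: lst = [12, 29, 13, 5, 12, 15, 30, 23]
Entering loop: for v in lst:

After execution: num_found = 18
18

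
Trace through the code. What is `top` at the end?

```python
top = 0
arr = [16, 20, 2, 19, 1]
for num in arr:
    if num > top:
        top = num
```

Let's trace through this code step by step.

Initialize: top = 0
Initialize: arr = [16, 20, 2, 19, 1]
Entering loop: for num in arr:

After execution: top = 20
20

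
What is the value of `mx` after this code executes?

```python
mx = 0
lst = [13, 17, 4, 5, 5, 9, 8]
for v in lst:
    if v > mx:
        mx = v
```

Let's trace through this code step by step.

Initialize: mx = 0
Initialize: lst = [13, 17, 4, 5, 5, 9, 8]
Entering loop: for v in lst:

After execution: mx = 17
17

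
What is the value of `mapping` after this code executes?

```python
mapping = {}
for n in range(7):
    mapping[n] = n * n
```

Let's trace through this code step by step.

Initialize: mapping = {}
Entering loop: for n in range(7):

After execution: mapping = {0: 0, 1: 1, 2: 4, 3: 9, 4: 16, 5: 25, 6: 36}
{0: 0, 1: 1, 2: 4, 3: 9, 4: 16, 5: 25, 6: 36}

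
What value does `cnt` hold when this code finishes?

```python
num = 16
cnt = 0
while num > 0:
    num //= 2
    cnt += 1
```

Let's trace through this code step by step.

Initialize: num = 16
Initialize: cnt = 0
Entering loop: while num > 0:

After execution: cnt = 5
5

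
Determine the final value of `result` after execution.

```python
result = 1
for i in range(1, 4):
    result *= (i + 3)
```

Let's trace through this code step by step.

Initialize: result = 1
Entering loop: for i in range(1, 4):

After execution: result = 120
120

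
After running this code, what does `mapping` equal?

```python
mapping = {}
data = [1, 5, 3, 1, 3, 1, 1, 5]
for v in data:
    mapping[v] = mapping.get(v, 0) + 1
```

Let's trace through this code step by step.

Initialize: mapping = {}
Initialize: data = [1, 5, 3, 1, 3, 1, 1, 5]
Entering loop: for v in data:

After execution: mapping = {1: 4, 5: 2, 3: 2}
{1: 4, 5: 2, 3: 2}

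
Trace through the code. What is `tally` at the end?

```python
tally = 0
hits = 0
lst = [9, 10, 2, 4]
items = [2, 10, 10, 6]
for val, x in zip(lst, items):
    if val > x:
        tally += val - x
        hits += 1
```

Let's trace through this code step by step.

Initialize: tally = 0
Initialize: hits = 0
Initialize: lst = [9, 10, 2, 4]
Initialize: items = [2, 10, 10, 6]
Entering loop: for val, x in zip(lst, items):

After execution: tally = 7
7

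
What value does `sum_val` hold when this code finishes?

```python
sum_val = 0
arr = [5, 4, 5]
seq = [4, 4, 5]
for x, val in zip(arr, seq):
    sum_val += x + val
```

Let's trace through this code step by step.

Initialize: sum_val = 0
Initialize: arr = [5, 4, 5]
Initialize: seq = [4, 4, 5]
Entering loop: for x, val in zip(arr, seq):

After execution: sum_val = 27
27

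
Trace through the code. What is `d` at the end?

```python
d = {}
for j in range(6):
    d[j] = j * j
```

Let's trace through this code step by step.

Initialize: d = {}
Entering loop: for j in range(6):

After execution: d = {0: 0, 1: 1, 2: 4, 3: 9, 4: 16, 5: 25}
{0: 0, 1: 1, 2: 4, 3: 9, 4: 16, 5: 25}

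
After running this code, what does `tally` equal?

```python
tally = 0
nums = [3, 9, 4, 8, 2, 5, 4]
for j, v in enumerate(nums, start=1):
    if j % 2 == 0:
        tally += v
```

Let's trace through this code step by step.

Initialize: tally = 0
Initialize: nums = [3, 9, 4, 8, 2, 5, 4]
Entering loop: for j, v in enumerate(nums, start=1):

After execution: tally = 22
22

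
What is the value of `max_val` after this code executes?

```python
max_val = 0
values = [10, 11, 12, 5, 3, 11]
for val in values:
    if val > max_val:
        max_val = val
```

Let's trace through this code step by step.

Initialize: max_val = 0
Initialize: values = [10, 11, 12, 5, 3, 11]
Entering loop: for val in values:

After execution: max_val = 12
12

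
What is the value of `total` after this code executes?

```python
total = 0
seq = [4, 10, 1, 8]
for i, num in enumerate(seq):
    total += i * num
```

Let's trace through this code step by step.

Initialize: total = 0
Initialize: seq = [4, 10, 1, 8]
Entering loop: for i, num in enumerate(seq):

After execution: total = 36
36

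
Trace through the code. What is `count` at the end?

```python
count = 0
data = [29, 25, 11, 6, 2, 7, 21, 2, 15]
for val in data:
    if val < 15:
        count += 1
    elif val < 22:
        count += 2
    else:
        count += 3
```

Let's trace through this code step by step.

Initialize: count = 0
Initialize: data = [29, 25, 11, 6, 2, 7, 21, 2, 15]
Entering loop: for val in data:

After execution: count = 15
15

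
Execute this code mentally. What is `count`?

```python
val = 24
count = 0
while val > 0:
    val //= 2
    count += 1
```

Let's trace through this code step by step.

Initialize: val = 24
Initialize: count = 0
Entering loop: while val > 0:

After execution: count = 5
5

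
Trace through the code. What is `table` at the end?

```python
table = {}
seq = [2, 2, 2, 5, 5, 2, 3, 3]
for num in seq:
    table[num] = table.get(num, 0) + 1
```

Let's trace through this code step by step.

Initialize: table = {}
Initialize: seq = [2, 2, 2, 5, 5, 2, 3, 3]
Entering loop: for num in seq:

After execution: table = {2: 4, 5: 2, 3: 2}
{2: 4, 5: 2, 3: 2}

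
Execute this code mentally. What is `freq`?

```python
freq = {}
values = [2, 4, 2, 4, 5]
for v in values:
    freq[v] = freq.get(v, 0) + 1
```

Let's trace through this code step by step.

Initialize: freq = {}
Initialize: values = [2, 4, 2, 4, 5]
Entering loop: for v in values:

After execution: freq = {2: 2, 4: 2, 5: 1}
{2: 2, 4: 2, 5: 1}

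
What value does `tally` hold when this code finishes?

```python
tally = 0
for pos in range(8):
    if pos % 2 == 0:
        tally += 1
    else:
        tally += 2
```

Let's trace through this code step by step.

Initialize: tally = 0
Entering loop: for pos in range(8):

After execution: tally = 12
12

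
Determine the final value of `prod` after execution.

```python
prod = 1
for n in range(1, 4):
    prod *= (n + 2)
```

Let's trace through this code step by step.

Initialize: prod = 1
Entering loop: for n in range(1, 4):

After execution: prod = 60
60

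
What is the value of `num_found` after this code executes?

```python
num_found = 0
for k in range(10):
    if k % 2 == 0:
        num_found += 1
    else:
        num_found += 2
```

Let's trace through this code step by step.

Initialize: num_found = 0
Entering loop: for k in range(10):

After execution: num_found = 15
15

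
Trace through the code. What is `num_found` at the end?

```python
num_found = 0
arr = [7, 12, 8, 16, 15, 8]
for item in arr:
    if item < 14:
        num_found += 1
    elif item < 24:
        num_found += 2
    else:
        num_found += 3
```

Let's trace through this code step by step.

Initialize: num_found = 0
Initialize: arr = [7, 12, 8, 16, 15, 8]
Entering loop: for item in arr:

After execution: num_found = 8
8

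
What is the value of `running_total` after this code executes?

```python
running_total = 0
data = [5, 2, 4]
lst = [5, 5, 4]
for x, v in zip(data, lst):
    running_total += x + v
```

Let's trace through this code step by step.

Initialize: running_total = 0
Initialize: data = [5, 2, 4]
Initialize: lst = [5, 5, 4]
Entering loop: for x, v in zip(data, lst):

After execution: running_total = 25
25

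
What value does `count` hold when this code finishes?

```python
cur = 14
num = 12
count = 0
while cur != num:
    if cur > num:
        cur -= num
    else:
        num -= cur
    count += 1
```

Let's trace through this code step by step.

Initialize: cur = 14
Initialize: num = 12
Initialize: count = 0
Entering loop: while cur != num:

After execution: count = 6
6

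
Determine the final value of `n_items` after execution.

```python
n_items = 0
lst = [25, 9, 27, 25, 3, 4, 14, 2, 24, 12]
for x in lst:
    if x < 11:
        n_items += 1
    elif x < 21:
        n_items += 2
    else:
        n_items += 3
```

Let's trace through this code step by step.

Initialize: n_items = 0
Initialize: lst = [25, 9, 27, 25, 3, 4, 14, 2, 24, 12]
Entering loop: for x in lst:

After execution: n_items = 20
20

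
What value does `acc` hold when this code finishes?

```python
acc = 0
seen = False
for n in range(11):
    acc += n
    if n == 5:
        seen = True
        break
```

Let's trace through this code step by step.

Initialize: acc = 0
Initialize: seen = False
Entering loop: for n in range(11):

After execution: acc = 15
15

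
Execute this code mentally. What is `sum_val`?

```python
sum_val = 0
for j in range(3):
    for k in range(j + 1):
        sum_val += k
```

Let's trace through this code step by step.

Initialize: sum_val = 0
Entering loop: for j in range(3):

After execution: sum_val = 4
4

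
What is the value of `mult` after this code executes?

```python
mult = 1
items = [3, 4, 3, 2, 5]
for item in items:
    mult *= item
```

Let's trace through this code step by step.

Initialize: mult = 1
Initialize: items = [3, 4, 3, 2, 5]
Entering loop: for item in items:

After execution: mult = 360
360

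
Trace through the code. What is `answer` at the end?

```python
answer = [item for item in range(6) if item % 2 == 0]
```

Let's trace through this code step by step.

Initialize: answer = [item for item in range(6) if item % 2 == 0]

After execution: answer = [0, 2, 4]
[0, 2, 4]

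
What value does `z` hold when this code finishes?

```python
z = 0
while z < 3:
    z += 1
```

Let's trace through this code step by step.

Initialize: z = 0
Entering loop: while z < 3:

After execution: z = 3
3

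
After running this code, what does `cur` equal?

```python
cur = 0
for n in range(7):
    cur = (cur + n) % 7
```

Let's trace through this code step by step.

Initialize: cur = 0
Entering loop: for n in range(7):

After execution: cur = 0
0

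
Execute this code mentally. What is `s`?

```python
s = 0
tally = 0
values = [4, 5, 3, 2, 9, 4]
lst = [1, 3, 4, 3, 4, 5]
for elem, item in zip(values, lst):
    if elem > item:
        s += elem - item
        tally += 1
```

Let's trace through this code step by step.

Initialize: s = 0
Initialize: tally = 0
Initialize: values = [4, 5, 3, 2, 9, 4]
Initialize: lst = [1, 3, 4, 3, 4, 5]
Entering loop: for elem, item in zip(values, lst):

After execution: s = 10
10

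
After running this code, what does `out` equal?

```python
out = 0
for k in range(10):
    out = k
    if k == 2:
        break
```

Let's trace through this code step by step.

Initialize: out = 0
Entering loop: for k in range(10):

After execution: out = 2
2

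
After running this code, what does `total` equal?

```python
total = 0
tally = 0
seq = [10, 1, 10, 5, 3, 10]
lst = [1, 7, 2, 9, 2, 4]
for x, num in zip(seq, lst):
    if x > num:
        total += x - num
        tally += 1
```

Let's trace through this code step by step.

Initialize: total = 0
Initialize: tally = 0
Initialize: seq = [10, 1, 10, 5, 3, 10]
Initialize: lst = [1, 7, 2, 9, 2, 4]
Entering loop: for x, num in zip(seq, lst):

After execution: total = 24
24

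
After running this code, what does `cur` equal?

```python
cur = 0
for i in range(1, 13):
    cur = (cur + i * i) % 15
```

Let's trace through this code step by step.

Initialize: cur = 0
Entering loop: for i in range(1, 13):

After execution: cur = 5
5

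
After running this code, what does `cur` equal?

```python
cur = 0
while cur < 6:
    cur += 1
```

Let's trace through this code step by step.

Initialize: cur = 0
Entering loop: while cur < 6:

After execution: cur = 6
6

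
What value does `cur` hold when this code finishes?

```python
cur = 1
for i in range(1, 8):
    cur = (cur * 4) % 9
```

Let's trace through this code step by step.

Initialize: cur = 1
Entering loop: for i in range(1, 8):

After execution: cur = 4
4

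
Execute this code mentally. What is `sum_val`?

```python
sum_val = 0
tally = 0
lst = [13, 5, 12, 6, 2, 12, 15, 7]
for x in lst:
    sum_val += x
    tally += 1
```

Let's trace through this code step by step.

Initialize: sum_val = 0
Initialize: tally = 0
Initialize: lst = [13, 5, 12, 6, 2, 12, 15, 7]
Entering loop: for x in lst:

After execution: sum_val = 72
72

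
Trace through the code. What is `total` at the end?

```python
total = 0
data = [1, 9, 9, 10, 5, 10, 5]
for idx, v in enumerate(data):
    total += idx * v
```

Let's trace through this code step by step.

Initialize: total = 0
Initialize: data = [1, 9, 9, 10, 5, 10, 5]
Entering loop: for idx, v in enumerate(data):

After execution: total = 157
157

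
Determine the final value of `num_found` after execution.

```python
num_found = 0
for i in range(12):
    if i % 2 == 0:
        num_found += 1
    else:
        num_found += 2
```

Let's trace through this code step by step.

Initialize: num_found = 0
Entering loop: for i in range(12):

After execution: num_found = 18
18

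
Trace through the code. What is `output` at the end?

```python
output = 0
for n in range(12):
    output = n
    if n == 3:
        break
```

Let's trace through this code step by step.

Initialize: output = 0
Entering loop: for n in range(12):

After execution: output = 3
3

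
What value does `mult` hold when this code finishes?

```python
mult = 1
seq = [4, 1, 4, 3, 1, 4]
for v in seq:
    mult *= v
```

Let's trace through this code step by step.

Initialize: mult = 1
Initialize: seq = [4, 1, 4, 3, 1, 4]
Entering loop: for v in seq:

After execution: mult = 192
192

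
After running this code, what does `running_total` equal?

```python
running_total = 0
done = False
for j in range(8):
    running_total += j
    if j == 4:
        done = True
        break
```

Let's trace through this code step by step.

Initialize: running_total = 0
Initialize: done = False
Entering loop: for j in range(8):

After execution: running_total = 10
10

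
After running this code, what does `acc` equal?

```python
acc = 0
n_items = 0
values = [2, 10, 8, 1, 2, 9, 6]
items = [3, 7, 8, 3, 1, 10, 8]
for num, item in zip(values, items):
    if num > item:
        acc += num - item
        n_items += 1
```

Let's trace through this code step by step.

Initialize: acc = 0
Initialize: n_items = 0
Initialize: values = [2, 10, 8, 1, 2, 9, 6]
Initialize: items = [3, 7, 8, 3, 1, 10, 8]
Entering loop: for num, item in zip(values, items):

After execution: acc = 4
4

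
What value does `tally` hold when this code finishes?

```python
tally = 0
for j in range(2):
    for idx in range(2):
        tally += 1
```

Let's trace through this code step by step.

Initialize: tally = 0
Entering loop: for j in range(2):

After execution: tally = 4
4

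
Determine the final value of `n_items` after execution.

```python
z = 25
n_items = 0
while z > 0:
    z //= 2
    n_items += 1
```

Let's trace through this code step by step.

Initialize: z = 25
Initialize: n_items = 0
Entering loop: while z > 0:

After execution: n_items = 5
5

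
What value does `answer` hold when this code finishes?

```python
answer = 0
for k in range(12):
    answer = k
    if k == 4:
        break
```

Let's trace through this code step by step.

Initialize: answer = 0
Entering loop: for k in range(12):

After execution: answer = 4
4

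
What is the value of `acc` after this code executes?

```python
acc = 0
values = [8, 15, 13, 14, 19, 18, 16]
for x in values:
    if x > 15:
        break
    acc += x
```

Let's trace through this code step by step.

Initialize: acc = 0
Initialize: values = [8, 15, 13, 14, 19, 18, 16]
Entering loop: for x in values:

After execution: acc = 50
50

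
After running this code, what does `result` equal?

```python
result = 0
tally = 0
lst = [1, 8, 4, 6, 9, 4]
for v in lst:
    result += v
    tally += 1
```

Let's trace through this code step by step.

Initialize: result = 0
Initialize: tally = 0
Initialize: lst = [1, 8, 4, 6, 9, 4]
Entering loop: for v in lst:

After execution: result = 32
32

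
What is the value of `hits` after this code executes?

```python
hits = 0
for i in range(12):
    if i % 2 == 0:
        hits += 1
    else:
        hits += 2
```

Let's trace through this code step by step.

Initialize: hits = 0
Entering loop: for i in range(12):

After execution: hits = 18
18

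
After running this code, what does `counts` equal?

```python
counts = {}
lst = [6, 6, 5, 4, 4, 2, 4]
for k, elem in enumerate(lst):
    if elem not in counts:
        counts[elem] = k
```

Let's trace through this code step by step.

Initialize: counts = {}
Initialize: lst = [6, 6, 5, 4, 4, 2, 4]
Entering loop: for k, elem in enumerate(lst):

After execution: counts = {6: 0, 5: 2, 4: 3, 2: 5}
{6: 0, 5: 2, 4: 3, 2: 5}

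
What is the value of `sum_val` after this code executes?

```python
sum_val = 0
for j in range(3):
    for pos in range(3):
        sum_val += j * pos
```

Let's trace through this code step by step.

Initialize: sum_val = 0
Entering loop: for j in range(3):

After execution: sum_val = 9
9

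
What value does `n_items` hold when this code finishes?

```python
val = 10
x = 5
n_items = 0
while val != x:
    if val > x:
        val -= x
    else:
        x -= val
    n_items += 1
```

Let's trace through this code step by step.

Initialize: val = 10
Initialize: x = 5
Initialize: n_items = 0
Entering loop: while val != x:

After execution: n_items = 1
1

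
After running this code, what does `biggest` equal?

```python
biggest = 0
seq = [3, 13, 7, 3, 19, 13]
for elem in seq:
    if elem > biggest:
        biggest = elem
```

Let's trace through this code step by step.

Initialize: biggest = 0
Initialize: seq = [3, 13, 7, 3, 19, 13]
Entering loop: for elem in seq:

After execution: biggest = 19
19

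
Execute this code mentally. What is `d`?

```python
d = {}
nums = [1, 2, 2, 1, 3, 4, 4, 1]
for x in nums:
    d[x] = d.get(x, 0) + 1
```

Let's trace through this code step by step.

Initialize: d = {}
Initialize: nums = [1, 2, 2, 1, 3, 4, 4, 1]
Entering loop: for x in nums:

After execution: d = {1: 3, 2: 2, 3: 1, 4: 2}
{1: 3, 2: 2, 3: 1, 4: 2}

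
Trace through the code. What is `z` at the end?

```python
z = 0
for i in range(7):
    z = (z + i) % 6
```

Let's trace through this code step by step.

Initialize: z = 0
Entering loop: for i in range(7):

After execution: z = 3
3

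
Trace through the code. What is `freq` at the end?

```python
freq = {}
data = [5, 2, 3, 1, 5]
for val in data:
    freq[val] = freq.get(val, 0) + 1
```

Let's trace through this code step by step.

Initialize: freq = {}
Initialize: data = [5, 2, 3, 1, 5]
Entering loop: for val in data:

After execution: freq = {5: 2, 2: 1, 3: 1, 1: 1}
{5: 2, 2: 1, 3: 1, 1: 1}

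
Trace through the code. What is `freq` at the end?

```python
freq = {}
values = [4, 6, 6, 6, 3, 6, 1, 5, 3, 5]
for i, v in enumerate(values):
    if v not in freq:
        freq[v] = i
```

Let's trace through this code step by step.

Initialize: freq = {}
Initialize: values = [4, 6, 6, 6, 3, 6, 1, 5, 3, 5]
Entering loop: for i, v in enumerate(values):

After execution: freq = {4: 0, 6: 1, 3: 4, 1: 6, 5: 7}
{4: 0, 6: 1, 3: 4, 1: 6, 5: 7}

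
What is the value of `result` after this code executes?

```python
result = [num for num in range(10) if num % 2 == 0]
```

Let's trace through this code step by step.

Initialize: result = [num for num in range(10) if num % 2 == 0]

After execution: result = [0, 2, 4, 6, 8]
[0, 2, 4, 6, 8]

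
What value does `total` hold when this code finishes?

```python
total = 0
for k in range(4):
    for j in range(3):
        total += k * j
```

Let's trace through this code step by step.

Initialize: total = 0
Entering loop: for k in range(4):

After execution: total = 18
18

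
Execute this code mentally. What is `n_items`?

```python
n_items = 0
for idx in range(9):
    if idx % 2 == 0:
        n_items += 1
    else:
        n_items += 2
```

Let's trace through this code step by step.

Initialize: n_items = 0
Entering loop: for idx in range(9):

After execution: n_items = 13
13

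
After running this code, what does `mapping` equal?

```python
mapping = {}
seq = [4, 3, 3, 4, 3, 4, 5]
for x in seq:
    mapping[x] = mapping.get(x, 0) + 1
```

Let's trace through this code step by step.

Initialize: mapping = {}
Initialize: seq = [4, 3, 3, 4, 3, 4, 5]
Entering loop: for x in seq:

After execution: mapping = {4: 3, 3: 3, 5: 1}
{4: 3, 3: 3, 5: 1}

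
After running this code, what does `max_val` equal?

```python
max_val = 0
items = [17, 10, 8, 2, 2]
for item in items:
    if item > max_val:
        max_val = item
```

Let's trace through this code step by step.

Initialize: max_val = 0
Initialize: items = [17, 10, 8, 2, 2]
Entering loop: for item in items:

After execution: max_val = 17
17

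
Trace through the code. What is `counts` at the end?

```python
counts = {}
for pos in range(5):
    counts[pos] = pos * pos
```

Let's trace through this code step by step.

Initialize: counts = {}
Entering loop: for pos in range(5):

After execution: counts = {0: 0, 1: 1, 2: 4, 3: 9, 4: 16}
{0: 0, 1: 1, 2: 4, 3: 9, 4: 16}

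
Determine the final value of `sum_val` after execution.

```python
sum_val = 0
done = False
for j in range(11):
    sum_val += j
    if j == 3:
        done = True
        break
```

Let's trace through this code step by step.

Initialize: sum_val = 0
Initialize: done = False
Entering loop: for j in range(11):

After execution: sum_val = 6
6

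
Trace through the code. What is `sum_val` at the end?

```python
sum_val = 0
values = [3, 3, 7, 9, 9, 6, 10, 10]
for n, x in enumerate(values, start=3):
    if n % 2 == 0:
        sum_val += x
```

Let's trace through this code step by step.

Initialize: sum_val = 0
Initialize: values = [3, 3, 7, 9, 9, 6, 10, 10]
Entering loop: for n, x in enumerate(values, start=3):

After execution: sum_val = 28
28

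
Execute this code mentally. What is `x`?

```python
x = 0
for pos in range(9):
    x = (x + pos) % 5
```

Let's trace through this code step by step.

Initialize: x = 0
Entering loop: for pos in range(9):

After execution: x = 1
1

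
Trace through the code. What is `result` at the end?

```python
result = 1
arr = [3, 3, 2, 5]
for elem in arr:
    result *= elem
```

Let's trace through this code step by step.

Initialize: result = 1
Initialize: arr = [3, 3, 2, 5]
Entering loop: for elem in arr:

After execution: result = 90
90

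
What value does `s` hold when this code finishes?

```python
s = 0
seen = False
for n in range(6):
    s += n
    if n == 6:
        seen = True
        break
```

Let's trace through this code step by step.

Initialize: s = 0
Initialize: seen = False
Entering loop: for n in range(6):

After execution: s = 15
15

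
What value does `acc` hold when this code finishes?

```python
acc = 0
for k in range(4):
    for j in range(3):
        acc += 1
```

Let's trace through this code step by step.

Initialize: acc = 0
Entering loop: for k in range(4):

After execution: acc = 12
12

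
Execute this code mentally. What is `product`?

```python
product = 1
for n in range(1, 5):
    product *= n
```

Let's trace through this code step by step.

Initialize: product = 1
Entering loop: for n in range(1, 5):

After execution: product = 24
24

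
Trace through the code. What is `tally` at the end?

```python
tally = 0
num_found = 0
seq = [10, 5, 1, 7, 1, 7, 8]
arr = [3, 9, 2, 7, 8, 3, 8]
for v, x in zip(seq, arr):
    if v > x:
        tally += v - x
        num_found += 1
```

Let's trace through this code step by step.

Initialize: tally = 0
Initialize: num_found = 0
Initialize: seq = [10, 5, 1, 7, 1, 7, 8]
Initialize: arr = [3, 9, 2, 7, 8, 3, 8]
Entering loop: for v, x in zip(seq, arr):

After execution: tally = 11
11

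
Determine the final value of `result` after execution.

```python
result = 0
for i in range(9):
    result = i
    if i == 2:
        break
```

Let's trace through this code step by step.

Initialize: result = 0
Entering loop: for i in range(9):

After execution: result = 2
2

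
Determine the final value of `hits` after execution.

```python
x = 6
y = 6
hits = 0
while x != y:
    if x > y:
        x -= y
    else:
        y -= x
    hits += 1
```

Let's trace through this code step by step.

Initialize: x = 6
Initialize: y = 6
Initialize: hits = 0
Entering loop: while x != y:

After execution: hits = 0
0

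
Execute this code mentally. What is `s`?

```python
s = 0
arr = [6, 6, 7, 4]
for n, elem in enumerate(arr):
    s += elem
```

Let's trace through this code step by step.

Initialize: s = 0
Initialize: arr = [6, 6, 7, 4]
Entering loop: for n, elem in enumerate(arr):

After execution: s = 23
23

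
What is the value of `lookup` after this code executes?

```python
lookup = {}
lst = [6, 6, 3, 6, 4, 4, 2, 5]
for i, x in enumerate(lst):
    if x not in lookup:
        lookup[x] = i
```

Let's trace through this code step by step.

Initialize: lookup = {}
Initialize: lst = [6, 6, 3, 6, 4, 4, 2, 5]
Entering loop: for i, x in enumerate(lst):

After execution: lookup = {6: 0, 3: 2, 4: 4, 2: 6, 5: 7}
{6: 0, 3: 2, 4: 4, 2: 6, 5: 7}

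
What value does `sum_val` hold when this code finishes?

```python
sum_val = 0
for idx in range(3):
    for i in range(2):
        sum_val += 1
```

Let's trace through this code step by step.

Initialize: sum_val = 0
Entering loop: for idx in range(3):

After execution: sum_val = 6
6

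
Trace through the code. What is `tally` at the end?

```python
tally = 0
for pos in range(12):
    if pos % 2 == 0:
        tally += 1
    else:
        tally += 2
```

Let's trace through this code step by step.

Initialize: tally = 0
Entering loop: for pos in range(12):

After execution: tally = 18
18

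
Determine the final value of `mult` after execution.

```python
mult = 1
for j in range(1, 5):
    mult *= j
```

Let's trace through this code step by step.

Initialize: mult = 1
Entering loop: for j in range(1, 5):

After execution: mult = 24
24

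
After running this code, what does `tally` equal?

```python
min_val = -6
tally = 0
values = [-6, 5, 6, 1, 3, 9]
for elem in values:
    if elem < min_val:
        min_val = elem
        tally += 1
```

Let's trace through this code step by step.

Initialize: min_val = -6
Initialize: tally = 0
Initialize: values = [-6, 5, 6, 1, 3, 9]
Entering loop: for elem in values:

After execution: tally = 0
0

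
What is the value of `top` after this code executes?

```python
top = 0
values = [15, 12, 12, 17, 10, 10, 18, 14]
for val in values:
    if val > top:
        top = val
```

Let's trace through this code step by step.

Initialize: top = 0
Initialize: values = [15, 12, 12, 17, 10, 10, 18, 14]
Entering loop: for val in values:

After execution: top = 18
18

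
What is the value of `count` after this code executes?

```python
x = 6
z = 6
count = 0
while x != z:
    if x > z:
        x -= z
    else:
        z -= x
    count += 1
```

Let's trace through this code step by step.

Initialize: x = 6
Initialize: z = 6
Initialize: count = 0
Entering loop: while x != z:

After execution: count = 0
0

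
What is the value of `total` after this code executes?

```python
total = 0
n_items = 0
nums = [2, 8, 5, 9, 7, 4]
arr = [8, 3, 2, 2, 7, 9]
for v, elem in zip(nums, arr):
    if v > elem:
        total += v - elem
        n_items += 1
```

Let's trace through this code step by step.

Initialize: total = 0
Initialize: n_items = 0
Initialize: nums = [2, 8, 5, 9, 7, 4]
Initialize: arr = [8, 3, 2, 2, 7, 9]
Entering loop: for v, elem in zip(nums, arr):

After execution: total = 15
15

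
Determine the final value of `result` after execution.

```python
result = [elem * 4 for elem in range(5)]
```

Let's trace through this code step by step.

Initialize: result = [elem * 4 for elem in range(5)]

After execution: result = [0, 4, 8, 12, 16]
[0, 4, 8, 12, 16]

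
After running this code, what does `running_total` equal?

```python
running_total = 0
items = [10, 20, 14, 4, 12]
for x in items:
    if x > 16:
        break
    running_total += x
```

Let's trace through this code step by step.

Initialize: running_total = 0
Initialize: items = [10, 20, 14, 4, 12]
Entering loop: for x in items:

After execution: running_total = 10
10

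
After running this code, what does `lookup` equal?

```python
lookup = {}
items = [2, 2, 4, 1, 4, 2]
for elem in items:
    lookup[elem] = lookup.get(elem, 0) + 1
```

Let's trace through this code step by step.

Initialize: lookup = {}
Initialize: items = [2, 2, 4, 1, 4, 2]
Entering loop: for elem in items:

After execution: lookup = {2: 3, 4: 2, 1: 1}
{2: 3, 4: 2, 1: 1}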